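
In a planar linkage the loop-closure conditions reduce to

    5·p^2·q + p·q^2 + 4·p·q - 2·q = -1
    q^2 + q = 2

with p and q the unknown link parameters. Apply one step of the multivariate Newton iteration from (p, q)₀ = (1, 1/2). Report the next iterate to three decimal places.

(-0.345, 1.125)

At (1, 1/2): F = (4.750, -1.250).
Jacobian J = [[10·p·q + q^2 + 4·q, 5·p^2 + 2·p·q + 4·p - 2], [0, 2·q + 1]].
At the point, J = [[7.250, 8.000], [0.000, 2.000]] (det J = 14.500).
Solving J·Δ = −F gives Δ = (-1.345, 0.625).
Then the next iterate is (p, q)₁ = (-0.345, 1.125).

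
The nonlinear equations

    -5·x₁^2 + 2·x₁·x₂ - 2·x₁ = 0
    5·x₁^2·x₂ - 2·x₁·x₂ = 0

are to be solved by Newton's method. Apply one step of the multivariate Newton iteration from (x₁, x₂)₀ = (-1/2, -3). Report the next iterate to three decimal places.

(-0.461, -0.368)

At (-1/2, -3): F = (2.750, -6.750).
Jacobian J = [[-10·x₁ + 2·x₂ - 2, 2·x₁], [10·x₁·x₂ - 2·x₂, 5·x₁^2 - 2·x₁]].
At the point, J = [[-3.000, -1.000], [21.000, 2.250]] (det J = 14.250).
Solving J·Δ = −F gives Δ = (0.039, 2.632).
Then the next iterate is (x₁, x₂)₁ = (-0.461, -0.368).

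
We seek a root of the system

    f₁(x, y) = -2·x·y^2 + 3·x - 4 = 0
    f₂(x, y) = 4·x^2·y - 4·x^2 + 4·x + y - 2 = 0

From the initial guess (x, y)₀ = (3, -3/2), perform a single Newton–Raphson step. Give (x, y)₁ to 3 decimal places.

At (3, -3/2): F = (-8.500, -81.500).
Jacobian J = [[-2·y^2 + 3, -4·x·y], [8·x·y - 8·x + 4, 4·x^2 + 1]].
At the point, J = [[-1.500, 18.000], [-56.000, 37.000]] (det J = 952.500).
Solving J·Δ = −F gives Δ = (-1.210, 0.371).
Then the next iterate is (x, y)₁ = (1.790, -1.129).

(1.790, -1.129)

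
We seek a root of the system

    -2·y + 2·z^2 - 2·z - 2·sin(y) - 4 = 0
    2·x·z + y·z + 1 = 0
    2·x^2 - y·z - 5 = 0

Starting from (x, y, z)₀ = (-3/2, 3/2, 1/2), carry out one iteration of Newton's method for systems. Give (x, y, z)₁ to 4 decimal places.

(-1.0809, -2.9339, -0.5319)

At (-3/2, 3/2, 1/2): F = (-9.494990, 0.2500, -1.2500).
Jacobian J = [[0, -2·cos(y) - 2, 4·z - 2], [2·z, z, 2·x + y], [4·x, -z, -y]].
At the point, J = [[0.0000, -2.141474, 0.0000], [1.0000, 0.5000, -1.5000], [-6.0000, -0.5000, -1.5000]] (det J = -22.485481).
Solving J·Δ = −F gives Δ = (0.4191, -4.4339, -1.0319).
Then the next iterate is (x, y, z)₁ = (-1.0809, -2.9339, -0.5319).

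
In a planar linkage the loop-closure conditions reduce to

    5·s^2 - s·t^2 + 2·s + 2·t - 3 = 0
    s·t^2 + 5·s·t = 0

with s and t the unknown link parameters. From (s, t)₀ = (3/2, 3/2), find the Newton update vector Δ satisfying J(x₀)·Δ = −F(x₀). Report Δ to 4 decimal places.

(-0.8296, -0.5447)

At (3/2, 3/2): F = (10.8750, 14.6250).
Jacobian J = [[10·s - t^2 + 2, -2·s·t + 2], [t^2 + 5·t, 2·s·t + 5·s]].
At the point, J = [[14.7500, -2.5000], [9.7500, 12.0000]] (det J = 201.3750).
Solving J·Δ = −F gives Δ = (-0.8296, -0.5447).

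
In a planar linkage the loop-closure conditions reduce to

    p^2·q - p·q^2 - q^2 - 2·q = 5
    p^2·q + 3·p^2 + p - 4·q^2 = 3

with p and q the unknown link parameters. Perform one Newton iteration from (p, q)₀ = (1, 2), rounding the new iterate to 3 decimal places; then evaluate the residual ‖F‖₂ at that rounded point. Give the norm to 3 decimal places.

6.747

At (1, 2): F = (-15.000, -13.000).
Jacobian J = [[2·p·q - q^2, p^2 - 2·p·q - 2·q - 2], [2·p·q + 6·p + 1, p^2 - 8·q]].
At the point, J = [[0.000, -9.000], [11.000, -15.000]] (det J = 99.000).
Solving J·Δ = −F gives Δ = (-1.091, -1.667).
Then the next iterate is (p, q)₁ = (-0.091, 0.333).
Re-evaluating at (-0.091, 0.333): F = (-5.76404, -3.50696), so ‖F‖₂ = 6.747.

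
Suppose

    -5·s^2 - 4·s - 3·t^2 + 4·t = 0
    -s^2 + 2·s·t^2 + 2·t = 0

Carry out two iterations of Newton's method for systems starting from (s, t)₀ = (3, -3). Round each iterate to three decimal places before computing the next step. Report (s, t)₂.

(0.534, -0.975)

At (3, -3): F = (-96.000, 39.000).
Jacobian J = [[-10·s - 4, -6·t + 4], [-2·s + 2·t^2, 4·s·t + 2]].
At the point, J = [[-34.000, 22.000], [12.000, -34.000]] (det J = 892.000).
Solving J·Δ = −F gives Δ = (-2.697, 0.195).
Then the next iterate is (s, t)₁ = (0.303, -2.805).
Round to (0.303, -2.805) and repeat: F = (-36.49512, -0.93379), J = [[-7.030, 20.830], [15.13005, -1.39966]].
Δ = (0.231, 1.830), so (s, t)₂ = (0.534, -0.975).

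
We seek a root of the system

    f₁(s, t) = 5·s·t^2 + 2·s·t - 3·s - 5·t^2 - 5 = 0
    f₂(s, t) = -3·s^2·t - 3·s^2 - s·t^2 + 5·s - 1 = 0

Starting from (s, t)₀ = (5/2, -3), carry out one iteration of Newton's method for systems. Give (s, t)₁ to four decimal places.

(1.4945, -2.9050)

At (5/2, -3): F = (40.0000, 26.5000).
Jacobian J = [[5·t^2 + 2·t - 3, 10·s·t + 2·s - 10·t], [-6·s·t - 6·s - t^2 + 5, -3·s^2 - 2·s·t]].
At the point, J = [[36.0000, -40.0000], [26.0000, -3.7500]] (det J = 905.0000).
Solving J·Δ = −F gives Δ = (-1.0055, 0.0950).
Then the next iterate is (s, t)₁ = (1.4945, -2.9050).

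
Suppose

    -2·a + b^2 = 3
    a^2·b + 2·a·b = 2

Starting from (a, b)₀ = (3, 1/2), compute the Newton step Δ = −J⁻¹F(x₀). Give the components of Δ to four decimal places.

(-4.0221, 0.7059)

At (3, 1/2): F = (-8.7500, 5.5000).
Jacobian J = [[-2, 2·b], [2·a·b + 2·b, a^2 + 2·a]].
At the point, J = [[-2.0000, 1.0000], [4.0000, 15.0000]] (det J = -34.0000).
Solving J·Δ = −F gives Δ = (-4.0221, 0.7059).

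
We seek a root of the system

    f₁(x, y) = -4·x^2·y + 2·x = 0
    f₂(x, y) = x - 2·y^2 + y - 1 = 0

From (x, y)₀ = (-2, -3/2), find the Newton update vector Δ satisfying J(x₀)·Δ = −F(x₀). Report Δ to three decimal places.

(-0.029, 1.290)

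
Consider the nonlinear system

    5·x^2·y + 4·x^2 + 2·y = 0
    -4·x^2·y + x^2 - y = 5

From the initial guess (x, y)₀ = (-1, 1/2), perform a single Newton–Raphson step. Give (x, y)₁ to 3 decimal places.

(-1.157, -0.863)

At (-1, 1/2): F = (7.500, -6.500).
Jacobian J = [[10·x·y + 8·x, 5·x^2 + 2], [-8·x·y + 2·x, -4·x^2 - 1]].
At the point, J = [[-13.000, 7.000], [2.000, -5.000]] (det J = 51.000).
Solving J·Δ = −F gives Δ = (-0.157, -1.363).
Then the next iterate is (x, y)₁ = (-1.157, -0.863).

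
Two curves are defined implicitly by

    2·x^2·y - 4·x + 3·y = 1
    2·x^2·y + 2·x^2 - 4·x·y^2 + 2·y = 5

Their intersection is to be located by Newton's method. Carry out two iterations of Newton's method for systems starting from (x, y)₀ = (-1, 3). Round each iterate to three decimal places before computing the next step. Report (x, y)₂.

(0.885, 0.380)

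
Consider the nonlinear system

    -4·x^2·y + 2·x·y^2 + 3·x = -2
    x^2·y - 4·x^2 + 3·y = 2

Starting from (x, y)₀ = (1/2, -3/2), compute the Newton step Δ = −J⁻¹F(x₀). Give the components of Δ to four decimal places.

(0.3629, 3.0371)

At (1/2, -3/2): F = (7.2500, -7.8750).
Jacobian J = [[-8·x·y + 2·y^2 + 3, -4·x^2 + 4·x·y], [2·x·y - 8·x, x^2 + 3]].
At the point, J = [[13.5000, -4.0000], [-5.5000, 3.2500]] (det J = 21.8750).
Solving J·Δ = −F gives Δ = (0.3629, 3.0371).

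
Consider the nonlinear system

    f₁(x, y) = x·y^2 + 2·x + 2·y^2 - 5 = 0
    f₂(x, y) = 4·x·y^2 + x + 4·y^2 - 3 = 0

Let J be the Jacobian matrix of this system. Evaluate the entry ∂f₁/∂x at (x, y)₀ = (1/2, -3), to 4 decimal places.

11.0000

∂f₁/∂x = y^2 + 2.
At (1/2, -3) this is 11.0000.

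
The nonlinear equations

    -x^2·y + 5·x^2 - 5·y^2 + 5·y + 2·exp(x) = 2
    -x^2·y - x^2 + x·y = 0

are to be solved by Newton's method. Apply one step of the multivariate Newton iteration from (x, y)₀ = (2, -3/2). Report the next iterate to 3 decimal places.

At (2, -3/2): F = (20.02811, -1.000).
Jacobian J = [[-2·x·y + 10·x + 2·exp(x), -x^2 - 10·y + 5], [-2·x·y - 2·x + y, -x^2 + x]].
At the point, J = [[40.77811, 16.000], [0.500, -2.000]] (det J = -89.55622).
Solving J·Δ = −F gives Δ = (-0.269, -0.567).
Then the next iterate is (x, y)₁ = (1.731, -2.067).

(1.731, -2.067)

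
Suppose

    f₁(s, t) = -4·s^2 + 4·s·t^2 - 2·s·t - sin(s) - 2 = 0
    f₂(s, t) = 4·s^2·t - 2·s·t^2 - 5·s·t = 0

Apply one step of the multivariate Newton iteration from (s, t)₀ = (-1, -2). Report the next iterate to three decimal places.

At (-1, -2): F = (-25.15853, -10.000).
Jacobian J = [[-8·s + 4·t^2 - 2·t - cos(s), 8·s·t - 2·s], [8·s·t - 2·t^2 - 5·t, 4·s^2 - 4·s·t - 5·s]].
At the point, J = [[27.45970, 18.000], [18.000, 1.000]] (det J = -296.54030).
Solving J·Δ = −F gives Δ = (0.522, 0.601).
Then the next iterate is (s, t)₁ = (-0.478, -1.399).

(-0.478, -1.399)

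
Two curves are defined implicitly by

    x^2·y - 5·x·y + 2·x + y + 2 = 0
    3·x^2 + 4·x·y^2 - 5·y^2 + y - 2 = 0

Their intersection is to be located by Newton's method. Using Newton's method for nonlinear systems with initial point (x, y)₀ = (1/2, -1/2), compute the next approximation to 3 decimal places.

(-0.042, 0.667)

At (1/2, -1/2): F = (3.625, -2.500).
Jacobian J = [[2·x·y - 5·y + 2, x^2 - 5·x + 1], [6·x + 4·y^2, 8·x·y - 10·y + 1]].
At the point, J = [[4.000, -1.250], [4.000, 4.000]] (det J = 21.000).
Solving J·Δ = −F gives Δ = (-0.542, 1.167).
Then the next iterate is (x, y)₁ = (-0.042, 0.667).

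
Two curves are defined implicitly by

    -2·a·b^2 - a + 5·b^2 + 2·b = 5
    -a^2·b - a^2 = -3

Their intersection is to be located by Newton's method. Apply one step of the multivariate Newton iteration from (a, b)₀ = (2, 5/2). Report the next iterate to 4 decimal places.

(1.6053, 1.1316)

At (2, 5/2): F = (4.2500, -11.0000).
Jacobian J = [[-2·b^2 - 1, -4·a·b + 10·b + 2], [-2·a·b - 2·a, -a^2]].
At the point, J = [[-13.5000, 7.0000], [-14.0000, -4.0000]] (det J = 152.0000).
Solving J·Δ = −F gives Δ = (-0.3947, -1.3684).
Then the next iterate is (a, b)₁ = (1.6053, 1.1316).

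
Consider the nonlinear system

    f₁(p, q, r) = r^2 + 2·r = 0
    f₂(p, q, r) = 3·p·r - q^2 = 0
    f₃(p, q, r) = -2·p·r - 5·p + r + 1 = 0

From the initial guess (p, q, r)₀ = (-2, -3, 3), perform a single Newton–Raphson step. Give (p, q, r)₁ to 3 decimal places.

(-0.489, -2.642, 1.125)

At (-2, -3, 3): F = (15.000, -27.000, 26.000).
Jacobian J = [[0, 0, 2·r + 2], [3·r, -2·q, 3·p], [-2·r - 5, 0, -2·p + 1]].
At the point, J = [[0.000, 0.000, 8.000], [9.000, 6.000, -6.000], [-11.000, 0.000, 5.000]] (det J = 528.000).
Solving J·Δ = −F gives Δ = (1.511, 0.358, -1.875).
Then the next iterate is (p, q, r)₁ = (-0.489, -2.642, 1.125).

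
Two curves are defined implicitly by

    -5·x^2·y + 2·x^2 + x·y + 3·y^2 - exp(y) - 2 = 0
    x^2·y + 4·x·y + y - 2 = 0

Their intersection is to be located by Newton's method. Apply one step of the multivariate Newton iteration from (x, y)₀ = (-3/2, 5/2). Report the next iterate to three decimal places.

(-1.870, -1.064)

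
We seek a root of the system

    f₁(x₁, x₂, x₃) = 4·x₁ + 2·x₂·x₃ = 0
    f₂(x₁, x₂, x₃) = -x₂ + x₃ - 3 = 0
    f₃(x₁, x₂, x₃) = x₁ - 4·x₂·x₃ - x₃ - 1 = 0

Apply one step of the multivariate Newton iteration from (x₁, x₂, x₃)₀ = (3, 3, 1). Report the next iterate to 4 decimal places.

(0.2632, -1.6316, 1.3684)

At (3, 3, 1): F = (18.0000, -5.0000, -11.0000).
Jacobian J = [[4, 2·x₃, 2·x₂], [0, -1, 1], [1, -4·x₃, -4·x₂ - 1]].
At the point, J = [[4.0000, 2.0000, 6.0000], [0.0000, -1.0000, 1.0000], [1.0000, -4.0000, -13.0000]] (det J = 76.0000).
Solving J·Δ = −F gives Δ = (-2.7368, -4.6316, 0.3684).
Then the next iterate is (x₁, x₂, x₃)₁ = (0.2632, -1.6316, 1.3684).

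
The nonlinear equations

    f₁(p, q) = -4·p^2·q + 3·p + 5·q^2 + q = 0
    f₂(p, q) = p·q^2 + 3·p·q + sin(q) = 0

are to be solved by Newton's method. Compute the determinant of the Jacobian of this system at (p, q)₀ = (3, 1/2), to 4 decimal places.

J = [[-8·p·q + 3, -4·p^2 + 10·q + 1], [q^2 + 3·q, 2·p·q + 3·p + cos(q)]].
At the point, J = [[-9.0000, -30.0000], [1.7500, 12.877583]].
det J = -63.3982.

-63.3982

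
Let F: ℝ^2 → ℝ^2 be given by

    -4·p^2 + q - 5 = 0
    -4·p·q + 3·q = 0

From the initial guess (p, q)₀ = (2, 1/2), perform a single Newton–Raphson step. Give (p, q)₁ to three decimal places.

(0.720, 0.512)

At (2, 1/2): F = (-20.500, -2.500).
Jacobian J = [[-8·p, 1], [-4·q, -4·p + 3]].
At the point, J = [[-16.000, 1.000], [-2.000, -5.000]] (det J = 82.000).
Solving J·Δ = −F gives Δ = (-1.280, 0.012).
Then the next iterate is (p, q)₁ = (0.720, 0.512).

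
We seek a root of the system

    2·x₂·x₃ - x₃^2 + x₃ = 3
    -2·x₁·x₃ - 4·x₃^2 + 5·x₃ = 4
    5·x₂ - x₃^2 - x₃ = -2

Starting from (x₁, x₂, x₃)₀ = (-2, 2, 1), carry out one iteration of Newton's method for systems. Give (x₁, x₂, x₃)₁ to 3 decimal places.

(-1.143, 0.429, 1.714)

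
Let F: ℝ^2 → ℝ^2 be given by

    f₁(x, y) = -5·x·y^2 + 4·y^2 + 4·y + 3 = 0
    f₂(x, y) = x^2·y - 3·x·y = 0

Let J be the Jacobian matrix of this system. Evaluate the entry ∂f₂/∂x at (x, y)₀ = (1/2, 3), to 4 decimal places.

-6.0000

∂f₂/∂x = 2·x·y - 3·y.
At (1/2, 3) this is -6.0000.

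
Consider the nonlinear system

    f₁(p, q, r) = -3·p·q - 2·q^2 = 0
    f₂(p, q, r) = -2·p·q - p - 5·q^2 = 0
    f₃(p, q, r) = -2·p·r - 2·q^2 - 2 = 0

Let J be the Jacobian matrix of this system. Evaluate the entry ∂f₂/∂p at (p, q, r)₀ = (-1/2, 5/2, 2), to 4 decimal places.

∂f₂/∂p = -2·q - 1.
At (-1/2, 5/2, 2) this is -6.0000.

-6.0000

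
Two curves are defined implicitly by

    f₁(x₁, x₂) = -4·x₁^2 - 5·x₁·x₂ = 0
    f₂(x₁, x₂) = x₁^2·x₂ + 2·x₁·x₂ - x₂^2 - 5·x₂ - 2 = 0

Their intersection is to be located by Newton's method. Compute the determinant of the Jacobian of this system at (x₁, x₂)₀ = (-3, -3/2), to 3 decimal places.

J = [[-8·x₁ - 5·x₂, -5·x₁], [2·x₁·x₂ + 2·x₂, x₁^2 + 2·x₁ - 2·x₂ - 5]].
At the point, J = [[31.500, 15.000], [6.000, 1.000]].
det J = -58.500.

-58.500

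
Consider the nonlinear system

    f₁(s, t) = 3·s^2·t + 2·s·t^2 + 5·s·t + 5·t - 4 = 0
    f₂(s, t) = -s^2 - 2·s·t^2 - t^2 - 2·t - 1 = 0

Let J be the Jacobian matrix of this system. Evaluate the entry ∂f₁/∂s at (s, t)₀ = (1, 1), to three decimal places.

13.000

∂f₁/∂s = 6·s·t + 2·t^2 + 5·t.
At (1, 1) this is 13.000.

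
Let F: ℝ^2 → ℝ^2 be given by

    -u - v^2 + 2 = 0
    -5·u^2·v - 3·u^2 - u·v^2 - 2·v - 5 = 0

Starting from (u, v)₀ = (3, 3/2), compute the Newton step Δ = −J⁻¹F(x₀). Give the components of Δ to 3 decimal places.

At (3, 3/2): F = (-3.250, -109.250).
Jacobian J = [[-1, -2·v], [-10·u·v - 6·u - v^2, -5·u^2 - 2·u·v - 2]].
At the point, J = [[-1.000, -3.000], [-65.250, -56.000]] (det J = -139.750).
Solving J·Δ = −F gives Δ = (-1.043, -0.736).

(-1.043, -0.736)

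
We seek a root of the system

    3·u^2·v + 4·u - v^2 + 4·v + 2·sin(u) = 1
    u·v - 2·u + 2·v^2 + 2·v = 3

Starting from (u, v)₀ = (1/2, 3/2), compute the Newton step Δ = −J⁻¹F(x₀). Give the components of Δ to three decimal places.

At (1/2, 3/2): F = (6.83385, 4.250).
Jacobian J = [[6·u·v + 2·cos(u) + 4, 3·u^2 - 2·v + 4], [v - 2, u + 4·v + 2]].
At the point, J = [[10.25517, 1.750], [-0.500, 8.500]] (det J = 88.04390).
Solving J·Δ = −F gives Δ = (-0.575, -0.534).

(-0.575, -0.534)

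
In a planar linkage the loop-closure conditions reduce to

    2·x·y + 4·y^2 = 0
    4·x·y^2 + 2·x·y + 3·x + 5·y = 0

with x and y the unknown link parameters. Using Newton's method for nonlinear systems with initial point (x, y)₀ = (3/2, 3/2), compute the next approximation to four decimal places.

At (3/2, 3/2): F = (13.5000, 30.0000).
Jacobian J = [[2·y, 2·x + 8·y], [4·y^2 + 2·y + 3, 8·x·y + 2·x + 5]].
At the point, J = [[3.0000, 15.0000], [15.0000, 26.0000]] (det J = -147.0000).
Solving J·Δ = −F gives Δ = (-0.6735, -0.7653).
Then the next iterate is (x, y)₁ = (0.8265, 0.7347).

(0.8265, 0.7347)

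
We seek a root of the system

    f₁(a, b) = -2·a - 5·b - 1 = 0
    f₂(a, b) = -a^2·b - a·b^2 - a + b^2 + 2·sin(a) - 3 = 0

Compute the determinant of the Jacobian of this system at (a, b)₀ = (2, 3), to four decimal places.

J = [[-2, -5], [-2·a·b - b^2 + 2·cos(a) - 1, -a^2 - 2·a·b + 2·b]].
At the point, J = [[-2.0000, -5.0000], [-22.832294, -10.0000]].
det J = -94.1615.

-94.1615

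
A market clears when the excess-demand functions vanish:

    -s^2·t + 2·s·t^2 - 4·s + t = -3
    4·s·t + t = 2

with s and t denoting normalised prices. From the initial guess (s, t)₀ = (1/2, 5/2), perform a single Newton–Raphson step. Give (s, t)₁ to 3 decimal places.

At (1/2, 5/2): F = (9.125, 5.500).
Jacobian J = [[-2·s·t + 2·t^2 - 4, -s^2 + 4·s·t + 1], [4·t, 4·s + 1]].
At the point, J = [[6.000, 5.750], [10.000, 3.000]] (det J = -39.500).
Solving J·Δ = −F gives Δ = (-0.108, -1.475).
Then the next iterate is (s, t)₁ = (0.392, 1.025).

(0.392, 1.025)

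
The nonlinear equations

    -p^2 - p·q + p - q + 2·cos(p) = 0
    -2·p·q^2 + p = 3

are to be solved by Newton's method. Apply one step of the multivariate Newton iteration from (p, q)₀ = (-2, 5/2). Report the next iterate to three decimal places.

(-0.910, 2.127)

At (-2, 5/2): F = (-4.33229, 20.000).
Jacobian J = [[-2·p - q - 2·sin(p) + 1, -p - 1], [-2·q^2 + 1, -4·p·q]].
At the point, J = [[4.31859, 1.000], [-11.500, 20.000]] (det J = 97.87190).
Solving J·Δ = −F gives Δ = (1.090, -0.373).
Then the next iterate is (p, q)₁ = (-0.910, 2.127).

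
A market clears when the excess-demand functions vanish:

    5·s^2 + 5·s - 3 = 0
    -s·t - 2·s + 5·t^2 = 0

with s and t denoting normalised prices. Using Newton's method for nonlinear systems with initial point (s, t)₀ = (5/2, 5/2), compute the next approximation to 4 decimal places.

(1.1417, 1.3394)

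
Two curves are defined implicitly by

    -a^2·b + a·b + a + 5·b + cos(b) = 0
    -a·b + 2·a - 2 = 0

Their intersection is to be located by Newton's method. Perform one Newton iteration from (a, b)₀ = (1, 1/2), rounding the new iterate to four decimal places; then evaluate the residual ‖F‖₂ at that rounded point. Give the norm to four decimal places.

At (1, 1/2): F = (4.377583, -0.5000).
Jacobian J = [[-2·a·b + b + 1, -a^2 + a - sin(b) + 5], [-b + 2, -a]].
At the point, J = [[0.5000, 4.520574], [1.5000, -1.0000]] (det J = -7.280862).
Solving J·Δ = −F gives Δ = (-0.2908, -0.9362).
Then the next iterate is (a, b)₁ = (0.7092, -0.4362).
Re-evaluating at (0.7092, -0.4362): F = (-0.655396, -0.272247), so ‖F‖₂ = 0.7097.

0.7097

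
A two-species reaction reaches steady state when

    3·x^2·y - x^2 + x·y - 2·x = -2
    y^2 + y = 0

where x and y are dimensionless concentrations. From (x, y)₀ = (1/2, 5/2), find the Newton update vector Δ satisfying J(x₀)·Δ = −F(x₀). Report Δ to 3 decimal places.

At (1/2, 5/2): F = (3.875, 8.750).
Jacobian J = [[6·x·y - 2·x + y - 2, 3·x^2 + x], [0, 2·y + 1]].
At the point, J = [[7.000, 1.250], [0.000, 6.000]] (det J = 42.000).
Solving J·Δ = −F gives Δ = (-0.293, -1.458).

(-0.293, -1.458)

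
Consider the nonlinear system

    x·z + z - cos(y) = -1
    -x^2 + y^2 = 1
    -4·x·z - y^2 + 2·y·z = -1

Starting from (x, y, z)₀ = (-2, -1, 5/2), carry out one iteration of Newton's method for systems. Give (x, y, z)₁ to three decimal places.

(-1.871, -2.743, 2.248)

At (-2, -1, 5/2): F = (-2.04030, -4.000, 15.000).
Jacobian J = [[z, sin(y), x + 1], [-2·x, 2·y, 0], [-4·z, -2·y + 2·z, -4·x + 2·y]].
At the point, J = [[2.500, -0.84147, -1.000], [4.000, -2.000, 0.000], [-10.000, 7.000, 6.000]] (det J = -17.80470).
Solving J·Δ = −F gives Δ = (0.129, -1.743, -0.252).
Then the next iterate is (x, y, z)₁ = (-1.871, -2.743, 2.248).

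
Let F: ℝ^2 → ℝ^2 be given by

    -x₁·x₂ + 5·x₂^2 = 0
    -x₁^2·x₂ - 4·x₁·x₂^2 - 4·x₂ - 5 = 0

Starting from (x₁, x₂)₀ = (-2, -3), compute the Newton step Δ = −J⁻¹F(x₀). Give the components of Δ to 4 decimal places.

At (-2, -3): F = (39.0000, 91.0000).
Jacobian J = [[-x₂, -x₁ + 10·x₂], [-2·x₁·x₂ - 4·x₂^2, -x₁^2 - 8·x₁·x₂ - 4]].
At the point, J = [[3.0000, -28.0000], [-48.0000, -56.0000]] (det J = -1512.0000).
Solving J·Δ = −F gives Δ = (0.2407, 1.4187).

(0.2407, 1.4187)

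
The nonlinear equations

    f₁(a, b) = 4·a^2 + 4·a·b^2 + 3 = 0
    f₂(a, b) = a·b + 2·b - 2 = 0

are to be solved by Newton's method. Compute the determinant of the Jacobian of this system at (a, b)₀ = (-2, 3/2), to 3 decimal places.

36.000

J = [[8·a + 4·b^2, 8·a·b], [b, a + 2]].
At the point, J = [[-7.000, -24.000], [1.500, 0.000]].
det J = 36.000.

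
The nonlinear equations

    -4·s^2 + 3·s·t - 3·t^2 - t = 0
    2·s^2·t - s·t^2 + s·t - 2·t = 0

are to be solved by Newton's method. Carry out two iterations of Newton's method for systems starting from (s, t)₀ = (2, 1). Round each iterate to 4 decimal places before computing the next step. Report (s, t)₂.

(0.7134, 0.7388)

At (2, 1): F = (-14.0000, 6.0000).
Jacobian J = [[-8·s + 3·t, 3·s - 6·t - 1], [4·s·t - t^2 + t, 2·s^2 - 2·s·t + s - 2]].
At the point, J = [[-13.0000, -1.0000], [8.0000, 4.0000]] (det J = -44.0000).
Solving J·Δ = −F gives Δ = (-1.1364, 0.7727).
Then the next iterate is (s, t)₁ = (0.8636, 1.7727).
Round to (0.8636, 1.7727) and repeat: F = (-9.590605, -2.084152), J = [[-1.5907, -9.0454], [4.753850, -2.706598]].
Δ = (-0.1502, -1.0339), so (s, t)₂ = (0.7134, 0.7388).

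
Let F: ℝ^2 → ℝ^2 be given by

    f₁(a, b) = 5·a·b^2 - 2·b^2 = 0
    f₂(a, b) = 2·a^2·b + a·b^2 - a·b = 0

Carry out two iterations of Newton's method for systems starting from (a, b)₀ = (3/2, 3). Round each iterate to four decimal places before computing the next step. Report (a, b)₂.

(-2.6127, 9.0982)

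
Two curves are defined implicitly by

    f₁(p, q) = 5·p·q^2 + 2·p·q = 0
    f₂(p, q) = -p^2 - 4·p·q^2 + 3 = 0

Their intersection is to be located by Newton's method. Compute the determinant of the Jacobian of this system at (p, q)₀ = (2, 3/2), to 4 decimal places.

100.0000

J = [[5·q^2 + 2·q, 10·p·q + 2·p], [-2·p - 4·q^2, -8·p·q]].
At the point, J = [[14.2500, 34.0000], [-13.0000, -24.0000]].
det J = 100.0000.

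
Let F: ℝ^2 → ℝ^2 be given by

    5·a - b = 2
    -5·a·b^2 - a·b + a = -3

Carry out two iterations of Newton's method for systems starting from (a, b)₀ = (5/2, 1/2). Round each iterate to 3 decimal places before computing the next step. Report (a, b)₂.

(0.621, 1.107)

At (5/2, 1/2): F = (10.000, 1.125).
Jacobian J = [[5, -1], [-5·b^2 - b + 1, -10·a·b - a]].
At the point, J = [[5.000, -1.000], [-0.750, -15.000]] (det J = -75.750).
Solving J·Δ = −F gives Δ = (-1.965, 0.173).
Then the next iterate is (a, b)₁ = (0.535, 0.673).
Round to (0.535, 0.673) and repeat: F = (0.002, 1.96336), J = [[5.000, -1.000], [-1.93765, -4.13555]].
Δ = (0.086, 0.434), so (a, b)₂ = (0.621, 1.107).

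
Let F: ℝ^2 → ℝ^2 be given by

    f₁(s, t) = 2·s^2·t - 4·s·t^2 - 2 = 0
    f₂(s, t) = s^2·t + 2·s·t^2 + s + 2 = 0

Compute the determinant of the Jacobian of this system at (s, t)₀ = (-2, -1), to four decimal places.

J = [[4·s·t - 4·t^2, 2·s^2 - 8·s·t], [2·s·t + 2·t^2 + 1, s^2 + 4·s·t]].
At the point, J = [[4.0000, -8.0000], [7.0000, 12.0000]].
det J = 104.0000.

104.0000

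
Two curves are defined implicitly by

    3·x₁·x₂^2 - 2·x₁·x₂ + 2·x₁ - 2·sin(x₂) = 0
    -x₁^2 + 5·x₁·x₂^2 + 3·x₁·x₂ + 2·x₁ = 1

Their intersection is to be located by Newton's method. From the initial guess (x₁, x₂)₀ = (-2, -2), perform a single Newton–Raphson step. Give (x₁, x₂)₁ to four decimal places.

At (-2, -2): F = (-34.181405, -37.0000).
Jacobian J = [[3·x₂^2 - 2·x₂ + 2, 6·x₁·x₂ - 2·x₁ - 2·cos(x₂)], [-2·x₁ + 5·x₂^2 + 3·x₂ + 2, 10·x₁·x₂ + 3·x₁]].
At the point, J = [[18.0000, 28.832294], [20.0000, 34.0000]] (det J = 35.354127).
Solving J·Δ = −F gives Δ = (2.6976, -0.4986).
Then the next iterate is (x₁, x₂)₁ = (0.6976, -2.4986).

(0.6976, -2.4986)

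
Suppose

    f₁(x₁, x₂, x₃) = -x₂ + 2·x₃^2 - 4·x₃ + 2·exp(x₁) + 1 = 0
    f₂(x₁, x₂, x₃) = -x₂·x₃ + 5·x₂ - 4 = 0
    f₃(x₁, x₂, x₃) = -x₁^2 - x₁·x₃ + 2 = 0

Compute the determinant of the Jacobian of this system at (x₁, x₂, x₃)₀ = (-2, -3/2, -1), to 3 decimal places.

235.748

J = [[2·exp(x₁), -1, 4·x₃ - 4], [0, -x₃ + 5, -x₂], [-2·x₁ - x₃, 0, -x₁]].
At the point, J = [[0.27067, -1.000, -8.000], [0.000, 6.000, 1.500], [5.000, 0.000, 2.000]].
det J = 235.748.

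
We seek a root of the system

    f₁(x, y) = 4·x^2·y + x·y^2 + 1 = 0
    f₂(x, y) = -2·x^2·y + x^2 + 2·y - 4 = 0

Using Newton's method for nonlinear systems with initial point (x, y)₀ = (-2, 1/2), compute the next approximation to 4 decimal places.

At (-2, 1/2): F = (8.5000, -3.0000).
Jacobian J = [[8·x·y + y^2, 4·x^2 + 2·x·y], [-4·x·y + 2·x, -2·x^2 + 2]].
At the point, J = [[-7.7500, 14.0000], [0.0000, -6.0000]] (det J = 46.5000).
Solving J·Δ = −F gives Δ = (0.1935, -0.5000).
Then the next iterate is (x, y)₁ = (-1.8065, 0.0000).

(-1.8065, 0.0000)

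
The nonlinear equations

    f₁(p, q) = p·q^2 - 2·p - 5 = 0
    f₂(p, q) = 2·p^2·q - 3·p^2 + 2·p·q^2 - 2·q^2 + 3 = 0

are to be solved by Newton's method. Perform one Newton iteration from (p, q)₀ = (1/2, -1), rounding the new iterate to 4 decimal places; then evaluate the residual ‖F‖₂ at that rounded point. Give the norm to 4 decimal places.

At (1/2, -1): F = (-5.5000, 0.7500).
Jacobian J = [[q^2 - 2, 2·p·q], [4·p·q - 6·p + 2·q^2, 2·p^2 + 4·p·q - 4·q]].
At the point, J = [[-1.0000, -1.0000], [-3.0000, 2.5000]] (det J = -5.5000).
Solving J·Δ = −F gives Δ = (-2.3636, -3.1364).
Then the next iterate is (p, q)₁ = (-1.8636, -4.1364).
Re-evaluating at (-1.8636, -4.1364): F = (-33.158633, -134.141765), so ‖F‖₂ = 138.1793.

138.1793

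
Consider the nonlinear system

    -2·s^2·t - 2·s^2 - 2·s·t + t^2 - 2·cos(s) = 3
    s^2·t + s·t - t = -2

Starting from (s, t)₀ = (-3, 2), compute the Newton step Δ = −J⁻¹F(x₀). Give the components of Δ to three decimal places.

(1.261, 0.122)

At (-3, 2): F = (-39.02002, 12.000).
Jacobian J = [[-4·s·t - 4·s - 2·t + 2·sin(s), -2·s^2 - 2·s + 2·t], [2·s·t + t, s^2 + s - 1]].
At the point, J = [[31.71776, -8.000], [-10.000, 5.000]] (det J = 78.58880).
Solving J·Δ = −F gives Δ = (1.261, 0.122).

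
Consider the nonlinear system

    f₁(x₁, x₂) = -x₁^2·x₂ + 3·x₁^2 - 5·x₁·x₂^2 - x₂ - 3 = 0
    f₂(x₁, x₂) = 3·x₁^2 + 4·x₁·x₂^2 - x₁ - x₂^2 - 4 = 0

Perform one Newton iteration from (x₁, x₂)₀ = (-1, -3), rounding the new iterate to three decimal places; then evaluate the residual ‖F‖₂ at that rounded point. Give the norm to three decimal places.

18.583

At (-1, -3): F = (51.000, -45.000).
Jacobian J = [[-2·x₁·x₂ + 6·x₁ - 5·x₂^2, -x₁^2 - 10·x₁·x₂ - 1], [6·x₁ + 4·x₂^2 - 1, 8·x₁·x₂ - 2·x₂]].
At the point, J = [[-57.000, -32.000], [29.000, 30.000]] (det J = -782.000).
Solving J·Δ = −F gives Δ = (0.115, 1.389).
Then the next iterate is (x₁, x₂)₁ = (-0.885, -1.611).
Re-evaluating at (-0.885, -1.611): F = (13.70675, -12.54808), so ‖F‖₂ = 18.583.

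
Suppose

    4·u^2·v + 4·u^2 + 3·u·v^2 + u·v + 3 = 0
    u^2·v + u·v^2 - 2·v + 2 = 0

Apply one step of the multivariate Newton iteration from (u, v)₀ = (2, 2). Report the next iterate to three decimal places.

(0.259, 2.690)

At (2, 2): F = (79.000, 14.000).
Jacobian J = [[8·u·v + 8·u + 3·v^2 + v, 4·u^2 + 6·u·v + u], [2·u·v + v^2, u^2 + 2·u·v - 2]].
At the point, J = [[62.000, 42.000], [12.000, 10.000]] (det J = 116.000).
Solving J·Δ = −F gives Δ = (-1.741, 0.690).
Then the next iterate is (u, v)₁ = (0.259, 2.690).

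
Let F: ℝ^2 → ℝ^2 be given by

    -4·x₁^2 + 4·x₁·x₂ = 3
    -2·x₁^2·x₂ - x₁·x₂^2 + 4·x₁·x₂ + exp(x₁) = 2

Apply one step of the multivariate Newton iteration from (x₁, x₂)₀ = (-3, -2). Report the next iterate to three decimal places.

(-1.667, -1.473)

At (-3, -2): F = (-15.000, 70.04979).
Jacobian J = [[-8·x₁ + 4·x₂, 4·x₁], [-4·x₁·x₂ - x₂^2 + 4·x₂ + exp(x₁), -2·x₁^2 - 2·x₁·x₂ + 4·x₁]].
At the point, J = [[16.000, -12.000], [-35.95021, -42.000]] (det J = -1103.40256).
Solving J·Δ = −F gives Δ = (1.333, 0.527).
Then the next iterate is (x₁, x₂)₁ = (-1.667, -1.473).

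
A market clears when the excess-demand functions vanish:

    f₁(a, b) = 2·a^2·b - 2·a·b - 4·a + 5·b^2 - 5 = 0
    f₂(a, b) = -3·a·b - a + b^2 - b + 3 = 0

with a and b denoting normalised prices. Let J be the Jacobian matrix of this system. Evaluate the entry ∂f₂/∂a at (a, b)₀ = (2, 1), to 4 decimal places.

∂f₂/∂a = -3·b - 1.
At (2, 1) this is -4.0000.

-4.0000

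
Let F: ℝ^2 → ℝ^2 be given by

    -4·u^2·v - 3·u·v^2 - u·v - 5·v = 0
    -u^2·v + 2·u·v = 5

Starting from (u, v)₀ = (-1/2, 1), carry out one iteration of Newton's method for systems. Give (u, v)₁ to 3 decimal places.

At (-1/2, 1): F = (-4.000, -6.250).
Jacobian J = [[-8·u·v - 3·v^2 - v, -4·u^2 - 6·u·v - u - 5], [-2·u·v + 2·v, -u^2 + 2·u]].
At the point, J = [[0.000, -2.500], [3.000, -1.250]] (det J = 7.500).
Solving J·Δ = −F gives Δ = (1.417, -1.600).
Then the next iterate is (u, v)₁ = (0.917, -0.600).

(0.917, -0.600)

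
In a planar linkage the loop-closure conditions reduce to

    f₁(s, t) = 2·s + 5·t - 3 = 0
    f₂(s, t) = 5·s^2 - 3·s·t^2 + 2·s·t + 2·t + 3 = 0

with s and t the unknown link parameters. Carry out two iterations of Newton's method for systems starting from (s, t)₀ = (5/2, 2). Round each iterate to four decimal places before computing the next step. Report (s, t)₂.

(0.8628, 0.2549)

At (5/2, 2): F = (12.0000, 18.2500).
Jacobian J = [[2, 5], [10·s - 3·t^2 + 2·t, -6·s·t + 2·s + 2]].
At the point, J = [[2.0000, 5.0000], [17.0000, -23.0000]] (det J = -131.0000).
Solving J·Δ = −F gives Δ = (-2.8034, -1.2786).
Then the next iterate is (s, t)₁ = (-0.3034, 0.7214).
Round to (-0.3034, 0.7214) and repeat: F = (0.0002, 4.938997), J = [[2.0000, 5.0000], [-3.152454, 2.706437]].
Δ = (1.1662, -0.4665), so (s, t)₂ = (0.8628, 0.2549).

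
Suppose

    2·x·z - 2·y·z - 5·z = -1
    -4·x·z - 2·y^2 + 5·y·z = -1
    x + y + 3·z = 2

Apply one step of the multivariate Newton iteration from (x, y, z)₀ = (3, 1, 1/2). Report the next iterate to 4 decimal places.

(0.1250, -2.2500, 1.3750)

At (3, 1, 1/2): F = (0.5000, -4.5000, 3.5000).
Jacobian J = [[2·z, -2·z, 2·x - 2·y - 5], [-4·z, -4·y + 5·z, -4·x + 5·y], [1, 1, 3]].
At the point, J = [[1.0000, -1.0000, -1.0000], [-2.0000, -1.5000, -7.0000], [1.0000, 1.0000, 3.0000]] (det J = 4.0000).
Solving J·Δ = −F gives Δ = (-2.8750, -3.2500, 0.8750).
Then the next iterate is (x, y, z)₁ = (0.1250, -2.2500, 1.3750).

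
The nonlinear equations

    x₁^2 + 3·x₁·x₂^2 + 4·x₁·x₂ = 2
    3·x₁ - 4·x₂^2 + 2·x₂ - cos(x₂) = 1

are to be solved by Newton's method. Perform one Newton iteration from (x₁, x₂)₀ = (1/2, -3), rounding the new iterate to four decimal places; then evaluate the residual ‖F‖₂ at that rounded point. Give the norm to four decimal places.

At (1/2, -3): F = (5.7500, -40.510008).
Jacobian J = [[2·x₁ + 3·x₂^2 + 4·x₂, 6·x₁·x₂ + 4·x₁], [3, -8·x₂ + sin(x₂) + 2]].
At the point, J = [[16.0000, -7.0000], [3.0000, 25.858880]] (det J = 434.742080).
Solving J·Δ = −F gives Δ = (0.3103, 1.5306).
Then the next iterate is (x₁, x₂)₁ = (0.8103, -1.4694).
Re-evaluating at (0.8103, -1.4694): F = (-0.857389, -10.245668), so ‖F‖₂ = 10.2815.

10.2815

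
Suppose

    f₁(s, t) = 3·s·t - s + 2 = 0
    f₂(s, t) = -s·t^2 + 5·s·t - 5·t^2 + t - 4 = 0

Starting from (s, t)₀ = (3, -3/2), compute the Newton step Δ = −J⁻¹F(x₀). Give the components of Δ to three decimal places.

At (3, -3/2): F = (-14.500, -46.000).
Jacobian J = [[3·t - 1, 3·s], [-t^2 + 5·t, -2·s·t + 5·s - 10·t + 1]].
At the point, J = [[-5.500, 9.000], [-9.750, 40.000]] (det J = -132.250).
Solving J·Δ = −F gives Δ = (-1.255, 0.844).

(-1.255, 0.844)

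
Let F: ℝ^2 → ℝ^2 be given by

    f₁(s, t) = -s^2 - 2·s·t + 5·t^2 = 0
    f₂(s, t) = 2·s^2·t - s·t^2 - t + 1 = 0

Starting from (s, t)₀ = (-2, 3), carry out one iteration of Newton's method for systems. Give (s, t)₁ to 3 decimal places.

(-1.674, 1.460)

At (-2, 3): F = (53.000, 40.000).
Jacobian J = [[-2·s - 2·t, -2·s + 10·t], [4·s·t - t^2, 2·s^2 - 2·s·t - 1]].
At the point, J = [[-2.000, 34.000], [-33.000, 19.000]] (det J = 1084.000).
Solving J·Δ = −F gives Δ = (0.326, -1.540).
Then the next iterate is (s, t)₁ = (-1.674, 1.460).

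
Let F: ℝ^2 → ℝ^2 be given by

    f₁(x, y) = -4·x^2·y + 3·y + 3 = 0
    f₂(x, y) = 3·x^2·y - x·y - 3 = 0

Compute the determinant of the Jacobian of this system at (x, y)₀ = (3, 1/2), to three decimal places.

-7.500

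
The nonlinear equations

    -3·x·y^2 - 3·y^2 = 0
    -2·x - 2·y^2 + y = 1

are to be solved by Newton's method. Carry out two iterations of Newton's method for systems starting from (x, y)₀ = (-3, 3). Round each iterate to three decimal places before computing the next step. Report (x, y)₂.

At (-3, 3): F = (54.000, -10.000).
Jacobian J = [[-3·y^2, -6·x·y - 6·y], [-2, -4·y + 1]].
At the point, J = [[-27.000, 36.000], [-2.000, -11.000]] (det J = 369.000).
Solving J·Δ = −F gives Δ = (0.634, -1.024).
Then the next iterate is (x, y)₁ = (-2.366, 1.976).
Round to (-2.366, 1.976) and repeat: F = (16.00095, -2.10115), J = [[-11.71373, 16.19530], [-2.000, -6.904]].
Δ = (0.675, -0.500), so (x, y)₂ = (-1.691, 1.476).

(-1.691, 1.476)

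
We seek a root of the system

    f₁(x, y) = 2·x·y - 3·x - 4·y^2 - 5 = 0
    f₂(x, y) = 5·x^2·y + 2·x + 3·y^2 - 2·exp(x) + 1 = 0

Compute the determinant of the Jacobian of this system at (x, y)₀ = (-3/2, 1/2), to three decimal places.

-70.124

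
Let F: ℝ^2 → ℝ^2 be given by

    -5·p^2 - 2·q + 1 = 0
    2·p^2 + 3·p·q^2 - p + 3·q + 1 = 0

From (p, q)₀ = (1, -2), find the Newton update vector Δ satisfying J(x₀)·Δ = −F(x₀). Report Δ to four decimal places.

(-0.1333, 0.6667)

At (1, -2): F = (0.0000, 8.0000).
Jacobian J = [[-10·p, -2], [4·p + 3·q^2 - 1, 6·p·q + 3]].
At the point, J = [[-10.0000, -2.0000], [15.0000, -9.0000]] (det J = 120.0000).
Solving J·Δ = −F gives Δ = (-0.1333, 0.6667).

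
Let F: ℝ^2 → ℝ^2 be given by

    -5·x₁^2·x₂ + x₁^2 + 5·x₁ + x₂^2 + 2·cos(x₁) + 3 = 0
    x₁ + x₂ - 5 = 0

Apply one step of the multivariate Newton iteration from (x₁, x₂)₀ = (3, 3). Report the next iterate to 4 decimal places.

(1.4614, 3.5386)

At (3, 3): F = (-100.979985, 1.0000).
Jacobian J = [[-10·x₁·x₂ + 2·x₁ - 2·sin(x₁) + 5, -5·x₁^2 + 2·x₂], [1, 1]].
At the point, J = [[-79.282240, -39.0000], [1.0000, 1.0000]] (det J = -40.282240).
Solving J·Δ = −F gives Δ = (-1.5386, 0.5386).
Then the next iterate is (x₁, x₂)₁ = (1.4614, 3.5386).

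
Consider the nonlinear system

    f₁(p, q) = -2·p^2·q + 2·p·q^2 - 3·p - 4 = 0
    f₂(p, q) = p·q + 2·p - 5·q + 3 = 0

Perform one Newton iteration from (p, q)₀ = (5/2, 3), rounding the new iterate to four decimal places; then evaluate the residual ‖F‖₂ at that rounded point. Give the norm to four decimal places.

0.3241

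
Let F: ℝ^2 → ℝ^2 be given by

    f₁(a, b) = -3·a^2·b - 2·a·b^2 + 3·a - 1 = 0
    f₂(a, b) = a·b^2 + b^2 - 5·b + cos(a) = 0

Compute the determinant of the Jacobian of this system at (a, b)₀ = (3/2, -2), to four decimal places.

J = [[-6·a·b - 2·b^2 + 3, -3·a^2 - 4·a·b], [b^2 - sin(a), 2·a·b + 2·b - 5]].
At the point, J = [[13.0000, 5.2500], [3.002505, -15.0000]].
det J = -210.7632.

-210.7632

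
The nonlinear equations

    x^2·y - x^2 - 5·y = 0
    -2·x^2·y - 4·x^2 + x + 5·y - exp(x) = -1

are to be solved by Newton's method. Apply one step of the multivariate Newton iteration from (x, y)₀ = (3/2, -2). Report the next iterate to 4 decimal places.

(-0.7256, 6.4656)

At (3/2, -2): F = (3.2500, -11.981689).
Jacobian J = [[2·x·y - 2·x, x^2 - 5], [-4·x·y - 8·x - exp(x) + 1, -2·x^2 + 5]].
At the point, J = [[-9.0000, -2.7500], [-3.481689, 0.5000]] (det J = -14.074645).
Solving J·Δ = −F gives Δ = (-2.2256, 8.4656).
Then the next iterate is (x, y)₁ = (-0.7256, 6.4656).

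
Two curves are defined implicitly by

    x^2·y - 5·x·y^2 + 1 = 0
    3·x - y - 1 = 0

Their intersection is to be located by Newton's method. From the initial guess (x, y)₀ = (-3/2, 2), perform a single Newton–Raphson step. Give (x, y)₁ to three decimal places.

(1.417, 3.251)

At (-3/2, 2): F = (35.500, -7.500).
Jacobian J = [[2·x·y - 5·y^2, x^2 - 10·x·y], [3, -1]].
At the point, J = [[-26.000, 32.250], [3.000, -1.000]] (det J = -70.750).
Solving J·Δ = −F gives Δ = (2.917, 1.251).
Then the next iterate is (x, y)₁ = (1.417, 3.251).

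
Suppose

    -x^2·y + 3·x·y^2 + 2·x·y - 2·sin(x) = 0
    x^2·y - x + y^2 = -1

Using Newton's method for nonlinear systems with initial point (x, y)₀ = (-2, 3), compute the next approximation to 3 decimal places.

(0.588, 3.964)

At (-2, 3): F = (-76.18141, 24.000).
Jacobian J = [[-2·x·y + 3·y^2 + 2·y - 2·cos(x), -x^2 + 6·x·y + 2·x], [2·x·y - 1, x^2 + 2·y]].
At the point, J = [[45.83229, -44.000], [-13.000, 10.000]] (det J = -113.67706).
Solving J·Δ = −F gives Δ = (2.588, 0.964).
Then the next iterate is (x, y)₁ = (0.588, 3.964).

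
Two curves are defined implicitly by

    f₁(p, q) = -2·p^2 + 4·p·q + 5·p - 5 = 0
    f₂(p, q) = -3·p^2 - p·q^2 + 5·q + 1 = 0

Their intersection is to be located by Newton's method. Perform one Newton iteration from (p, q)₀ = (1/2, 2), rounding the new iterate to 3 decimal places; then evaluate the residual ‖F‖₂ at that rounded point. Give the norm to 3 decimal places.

At (1/2, 2): F = (1.000, 8.250).
Jacobian J = [[-4·p + 4·q + 5, 4·p], [-6·p - q^2, -2·p·q + 5]].
At the point, J = [[11.000, 2.000], [-7.000, 3.000]] (det J = 47.000).
Solving J·Δ = −F gives Δ = (0.287, -2.080).
Then the next iterate is (p, q)₁ = (0.787, -0.080).
Re-evaluating at (0.787, -0.080): F = (-2.55558, -1.26314), so ‖F‖₂ = 2.851.

2.851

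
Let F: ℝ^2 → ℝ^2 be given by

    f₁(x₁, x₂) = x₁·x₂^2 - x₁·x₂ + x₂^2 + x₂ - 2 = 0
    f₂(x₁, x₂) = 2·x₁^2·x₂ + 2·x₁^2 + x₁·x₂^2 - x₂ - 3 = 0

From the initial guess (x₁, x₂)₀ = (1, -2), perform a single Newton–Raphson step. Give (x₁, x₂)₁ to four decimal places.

At (1, -2): F = (6.0000, 1.0000).
Jacobian J = [[x₂^2 - x₂, 2·x₁·x₂ - x₁ + 2·x₂ + 1], [4·x₁·x₂ + 4·x₁ + x₂^2, 2·x₁^2 + 2·x₁·x₂ - 1]].
At the point, J = [[6.0000, -8.0000], [0.0000, -3.0000]] (det J = -18.0000).
Solving J·Δ = −F gives Δ = (-0.5556, 0.3333).
Then the next iterate is (x₁, x₂)₁ = (0.4444, -1.6667).

(0.4444, -1.6667)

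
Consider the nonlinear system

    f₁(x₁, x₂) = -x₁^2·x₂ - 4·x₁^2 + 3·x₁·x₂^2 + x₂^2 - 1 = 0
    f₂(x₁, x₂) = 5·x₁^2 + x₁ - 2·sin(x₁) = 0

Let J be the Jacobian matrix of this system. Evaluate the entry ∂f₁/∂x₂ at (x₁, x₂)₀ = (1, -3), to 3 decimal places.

∂f₁/∂x₂ = -x₁^2 + 6·x₁·x₂ + 2·x₂.
At (1, -3) this is -25.000.

-25.000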